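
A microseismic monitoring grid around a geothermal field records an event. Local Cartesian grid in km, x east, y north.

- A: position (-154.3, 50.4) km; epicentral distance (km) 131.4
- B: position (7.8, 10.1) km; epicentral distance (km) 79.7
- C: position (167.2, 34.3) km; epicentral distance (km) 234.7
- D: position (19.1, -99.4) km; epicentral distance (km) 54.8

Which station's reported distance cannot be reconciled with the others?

D

Solve using three stations at a time. Using A, B, C (subtract circle equations pairwise → linear system) gives (x, y) ≈ (-56.3, -37.2).
Distances from that point to each station vs reported:
  A: calculated 131.4 vs reported 131.4 → residual 0.0 km
  B: calculated 79.7 vs reported 79.7 → residual 0.0 km
  C: calculated 234.7 vs reported 234.7 → residual 0.0 km
  D: calculated 97.8 vs reported 54.8 → residual 43.0 km
A, B, C are mutually consistent (residuals ≈ 0); D is off by 43.0 km.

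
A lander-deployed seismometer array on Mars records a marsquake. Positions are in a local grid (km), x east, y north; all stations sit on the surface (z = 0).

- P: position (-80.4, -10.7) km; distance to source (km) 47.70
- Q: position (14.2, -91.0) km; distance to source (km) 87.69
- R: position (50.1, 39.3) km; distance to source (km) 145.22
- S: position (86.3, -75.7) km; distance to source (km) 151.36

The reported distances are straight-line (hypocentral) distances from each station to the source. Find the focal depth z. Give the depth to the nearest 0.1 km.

Each station gives a sphere (x−x_i)² + (y−y_i)² + z² = d_i² (stations at z=0).
Subtracting the P sphere from Q and R: z² cancels, leaving linear equations in x and y:
189.2 x − 160.6 y = -3510.26
261.0 x + 100.0 y = -21337.71
Solving: x ≈ -62.098, y ≈ -51.300 km (keep extra digits for the depth step; rounded: -62.1, -51.3).
Then from the P sphere: z² = 47.70² − (x + 80.4)² − (y + 10.7)² with x = -62.098, y = -51.300, so z ≈ 17.087 ≈ 17.1 km.

17.1 km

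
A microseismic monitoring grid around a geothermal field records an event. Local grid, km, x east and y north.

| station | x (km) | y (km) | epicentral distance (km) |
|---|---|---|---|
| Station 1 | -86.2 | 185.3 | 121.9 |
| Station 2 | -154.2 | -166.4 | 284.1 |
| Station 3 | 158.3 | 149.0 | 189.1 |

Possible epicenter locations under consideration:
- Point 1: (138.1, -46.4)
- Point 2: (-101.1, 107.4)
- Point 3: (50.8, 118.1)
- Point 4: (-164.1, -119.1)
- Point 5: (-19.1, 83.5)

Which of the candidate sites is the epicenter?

For each candidate, compare |candidate − station| to the reported distance:
Point 1: residuals Station 1 200.6, Station 2 31.9, Station 3 7.3 → max 200.6 km
Point 2: residuals Station 1 42.6, Station 2 5.2, Station 3 73.6 → max 73.6 km
Point 3: residuals Station 1 30.7, Station 2 66.6, Station 3 77.2 → max 77.2 km
Point 4: residuals Station 1 192.3, Station 2 235.8, Station 3 230.2 → max 235.8 km
Point 5: residuals Station 1 0.0, Station 2 0.0, Station 3 0.0 → max 0.0 km
Only Point 5 has all residuals ≈ 0.

Point 5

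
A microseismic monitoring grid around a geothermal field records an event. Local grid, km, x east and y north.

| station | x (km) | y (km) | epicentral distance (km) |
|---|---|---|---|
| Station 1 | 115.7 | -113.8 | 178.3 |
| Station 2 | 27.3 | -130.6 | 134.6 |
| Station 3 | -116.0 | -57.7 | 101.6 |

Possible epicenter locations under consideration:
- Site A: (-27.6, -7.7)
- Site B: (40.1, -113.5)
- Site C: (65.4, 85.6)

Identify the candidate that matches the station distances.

Site A

For each candidate, compare |candidate − station| to the reported distance:
Site A: residuals Station 1 0.0, Station 2 0.0, Station 3 0.0 → max 0.0 km
Site B: residuals Station 1 102.7, Station 2 113.2, Station 3 64.2 → max 113.2 km
Site C: residuals Station 1 27.3, Station 2 84.9, Station 3 129.6 → max 129.6 km
Only Site A has all residuals ≈ 0.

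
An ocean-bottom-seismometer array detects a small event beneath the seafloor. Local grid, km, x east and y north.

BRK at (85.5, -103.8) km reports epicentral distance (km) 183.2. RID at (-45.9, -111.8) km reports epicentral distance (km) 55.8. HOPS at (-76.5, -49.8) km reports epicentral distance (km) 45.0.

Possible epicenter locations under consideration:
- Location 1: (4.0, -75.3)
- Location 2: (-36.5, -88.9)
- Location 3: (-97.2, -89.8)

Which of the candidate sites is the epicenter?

Location 3

For each candidate, compare |candidate − station| to the reported distance:
Location 1: residuals BRK 96.9, RID 6.0, HOPS 39.4 → max 96.9 km
Location 2: residuals BRK 60.3, RID 31.0, HOPS 10.9 → max 60.3 km
Location 3: residuals BRK 0.0, RID 0.0, HOPS 0.0 → max 0.0 km
Only Location 3 has all residuals ≈ 0.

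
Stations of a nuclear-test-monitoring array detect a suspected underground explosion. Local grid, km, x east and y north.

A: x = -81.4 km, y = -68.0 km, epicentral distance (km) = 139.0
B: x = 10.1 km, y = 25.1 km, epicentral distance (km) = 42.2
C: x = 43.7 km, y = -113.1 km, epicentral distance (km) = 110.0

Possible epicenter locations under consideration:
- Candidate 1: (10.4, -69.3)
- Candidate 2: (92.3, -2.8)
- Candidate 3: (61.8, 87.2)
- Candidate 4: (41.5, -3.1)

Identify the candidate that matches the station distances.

Candidate 4

For each candidate, compare |candidate − station| to the reported distance:
Candidate 1: residuals A 47.2, B 52.2, C 55.0 → max 55.0 km
Candidate 2: residuals A 46.5, B 44.6, C 10.5 → max 46.5 km
Candidate 3: residuals A 72.2, B 38.6, C 91.1 → max 91.1 km
Candidate 4: residuals A 0.0, B 0.0, C 0.0 → max 0.0 km
Only Candidate 4 has all residuals ≈ 0.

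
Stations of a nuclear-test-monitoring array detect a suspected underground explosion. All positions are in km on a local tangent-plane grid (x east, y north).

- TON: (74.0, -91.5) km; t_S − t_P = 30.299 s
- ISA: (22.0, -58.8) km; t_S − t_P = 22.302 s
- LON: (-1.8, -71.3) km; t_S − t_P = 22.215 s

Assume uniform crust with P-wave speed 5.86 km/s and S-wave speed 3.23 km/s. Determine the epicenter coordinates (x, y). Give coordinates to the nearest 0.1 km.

Distance from S−P lag: d = Δt · v_P v_S / (v_P − v_S) = Δt · (5.86·3.23)/(5.86−3.23) ≈ 7.1969·Δt.
So d_TON = 218.06, d_ISA = 160.50, d_LON = 159.88 km.
Circle about each station: (x − 74.0)² + (y + 91.5)² = 218.06²; (x − 22.0)² + (y + 58.8)² = 160.50²; (x + 1.8)² + (y + 71.3)² = 159.88².
Subtracting the TON equation from the ISA and LON equations removes the quadratic terms:
-104.0 x + 65.4 y = 11883.10
-151.6 x + 40.4 y = 13227.23
Solving the 2×2 system: x ≈ -67.4, y ≈ 74.5 km.

-67.4 km east, 74.5 km north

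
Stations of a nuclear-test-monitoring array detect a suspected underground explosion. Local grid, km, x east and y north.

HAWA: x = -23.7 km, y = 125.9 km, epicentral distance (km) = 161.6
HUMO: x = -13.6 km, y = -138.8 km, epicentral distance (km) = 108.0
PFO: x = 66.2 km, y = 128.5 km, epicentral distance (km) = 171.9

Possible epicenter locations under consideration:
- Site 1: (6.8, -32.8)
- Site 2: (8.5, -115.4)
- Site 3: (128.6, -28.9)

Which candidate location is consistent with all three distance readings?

Site 1

For each candidate, compare |candidate − station| to the reported distance:
Site 1: residuals HAWA 0.0, HUMO 0.1, PFO 0.0 → max 0.1 km
Site 2: residuals HAWA 81.8, HUMO 75.8, PFO 78.7 → max 81.8 km
Site 3: residuals HAWA 55.6, HUMO 71.7, PFO 2.6 → max 71.7 km
Only Site 1 has all residuals ≈ 0.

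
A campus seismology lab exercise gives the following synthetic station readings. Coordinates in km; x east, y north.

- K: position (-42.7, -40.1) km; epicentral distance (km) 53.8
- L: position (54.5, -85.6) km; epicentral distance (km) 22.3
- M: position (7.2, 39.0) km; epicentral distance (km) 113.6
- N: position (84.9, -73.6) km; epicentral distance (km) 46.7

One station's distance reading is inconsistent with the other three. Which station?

Solve using three stations at a time. Using L, M, N (subtract circle equations pairwise → linear system) gives (x, y) ≈ (38.3, -70.3).
Distances from that point to each station vs reported:
  K: calculated 86.4 vs reported 53.8 → residual 32.6 km
  L: calculated 22.3 vs reported 22.3 → residual 0.0 km
  M: calculated 113.6 vs reported 113.6 → residual 0.0 km
  N: calculated 46.7 vs reported 46.7 → residual 0.0 km
L, M, N are mutually consistent (residuals ≈ 0); K is off by 32.6 km.

K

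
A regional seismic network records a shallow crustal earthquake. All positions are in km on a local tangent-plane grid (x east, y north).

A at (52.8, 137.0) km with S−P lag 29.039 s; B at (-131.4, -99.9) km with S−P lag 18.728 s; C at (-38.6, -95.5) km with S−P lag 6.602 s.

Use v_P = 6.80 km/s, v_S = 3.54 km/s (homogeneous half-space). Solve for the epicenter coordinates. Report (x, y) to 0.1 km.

Distance from S−P lag: d = Δt · v_P v_S / (v_P − v_S) = Δt · (6.80·3.54)/(6.80−3.54) ≈ 7.3840·Δt.
So d_A = 214.43, d_B = 138.29, d_C = 48.75 km.
Circle about each station: (x − 52.8)² + (y − 137.0)² = 214.43²; (x + 131.4)² + (y + 99.9)² = 138.29²; (x + 38.6)² + (y + 95.5)² = 48.75².
Subtracting pairs of circle equations eliminates x²+y² and gives linear equations (the radical axes):
-368.4 x − 473.8 y = 32545.23
-182.8 x − 465.0 y = 32657.03
Solving the 2×2 system: x ≈ 4.0, y ≈ -71.8 km.

(4.0, -71.8)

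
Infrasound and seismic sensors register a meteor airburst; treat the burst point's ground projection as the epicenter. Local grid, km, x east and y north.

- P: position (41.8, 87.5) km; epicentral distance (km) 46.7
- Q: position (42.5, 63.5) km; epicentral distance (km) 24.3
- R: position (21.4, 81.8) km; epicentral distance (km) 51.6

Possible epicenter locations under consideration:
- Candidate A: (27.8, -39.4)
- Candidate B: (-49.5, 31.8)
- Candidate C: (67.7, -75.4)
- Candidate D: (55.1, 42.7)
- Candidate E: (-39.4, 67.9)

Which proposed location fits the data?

Candidate D

For each candidate, compare |candidate − station| to the reported distance:
Candidate A: residuals P 81.0, Q 79.6, R 69.8 → max 81.0 km
Candidate B: residuals P 60.2, Q 73.0, R 35.2 → max 73.0 km
Candidate C: residuals P 118.2, Q 116.9, R 112.3 → max 118.2 km
Candidate D: residuals P 0.0, Q 0.0, R 0.0 → max 0.0 km
Candidate E: residuals P 36.8, Q 57.7, R 10.8 → max 57.7 km
Only Candidate D has all residuals ≈ 0.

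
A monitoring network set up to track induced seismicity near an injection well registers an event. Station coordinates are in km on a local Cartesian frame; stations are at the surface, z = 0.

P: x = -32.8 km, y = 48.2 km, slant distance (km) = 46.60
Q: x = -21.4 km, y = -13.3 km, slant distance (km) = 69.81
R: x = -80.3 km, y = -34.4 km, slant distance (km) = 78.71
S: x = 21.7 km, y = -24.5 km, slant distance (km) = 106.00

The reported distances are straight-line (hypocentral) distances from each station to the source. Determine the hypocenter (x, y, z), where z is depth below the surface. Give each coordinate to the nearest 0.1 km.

x ≈ -60.1 km, y ≈ 33.3 km, depth ≈ 34.7 km

Each station gives a sphere (x−x_i)² + (y−y_i)² + z² = d_i² (stations at z=0).
Subtracting the P sphere from Q and R: z² cancels, leaving linear equations in x and y:
22.8 x − 123.0 y = -5466.11
-95.0 x − 165.2 y = 208.67
Solving: x ≈ -60.102, y ≈ 33.299 km (keep extra digits for the depth step; rounded: -60.1, 33.3).
Then from the P sphere: z² = 46.60² − (x + 32.8)² − (y − 48.2)² with x = -60.102, y = 33.299, so z ≈ 34.700 ≈ 34.7 km.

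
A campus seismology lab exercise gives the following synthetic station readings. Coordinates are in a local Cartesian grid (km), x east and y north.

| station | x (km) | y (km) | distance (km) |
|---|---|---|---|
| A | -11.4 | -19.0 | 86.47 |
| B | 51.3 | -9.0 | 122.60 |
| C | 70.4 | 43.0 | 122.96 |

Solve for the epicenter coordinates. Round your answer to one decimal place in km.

Circle about each station: (x + 11.4)² + (y + 19.0)² = 86.47²; (x − 51.3)² + (y + 9.0)² = 122.60²; (x − 70.4)² + (y − 43.0)² = 122.96².
Subtracting the A equation from the B and C equations removes the quadratic terms:
125.4 x + 20.0 y = -5331.97
163.6 x + 124.0 y = -1327.90
Solving the 2×2 system: x ≈ -51.7, y ≈ 57.5 km.

x ≈ -51.7 km, y ≈ 57.5 km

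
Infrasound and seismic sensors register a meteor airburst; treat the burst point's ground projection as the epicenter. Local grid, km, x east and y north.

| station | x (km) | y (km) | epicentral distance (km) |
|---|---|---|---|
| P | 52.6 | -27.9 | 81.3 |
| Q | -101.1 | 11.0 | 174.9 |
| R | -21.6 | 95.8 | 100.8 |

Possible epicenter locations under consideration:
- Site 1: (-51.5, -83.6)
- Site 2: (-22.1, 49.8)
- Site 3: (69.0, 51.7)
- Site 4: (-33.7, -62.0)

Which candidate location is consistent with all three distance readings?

For each candidate, compare |candidate − station| to the reported distance:
Site 1: residuals P 36.8, Q 68.1, R 81.1 → max 81.1 km
Site 2: residuals P 26.5, Q 86.9, R 54.8 → max 86.9 km
Site 3: residuals P 0.0, Q 0.0, R 0.0 → max 0.0 km
Site 4: residuals P 11.5, Q 75.5, R 57.5 → max 75.5 km
Only Site 3 has all residuals ≈ 0.

Site 3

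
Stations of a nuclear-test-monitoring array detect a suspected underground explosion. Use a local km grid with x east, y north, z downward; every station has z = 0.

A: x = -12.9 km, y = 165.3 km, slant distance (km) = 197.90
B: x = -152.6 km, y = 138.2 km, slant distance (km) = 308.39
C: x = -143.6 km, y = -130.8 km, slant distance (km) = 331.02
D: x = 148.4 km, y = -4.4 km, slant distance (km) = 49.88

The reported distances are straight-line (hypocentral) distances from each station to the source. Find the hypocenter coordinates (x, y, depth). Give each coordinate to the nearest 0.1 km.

Each station gives a sphere (x−x_i)² + (y−y_i)² + z² = d_i² (stations at z=0).
Subtracting the A sphere from B and C: z² cancels, leaving linear equations in x and y:
-279.4 x − 54.2 y = -41044.48
-261.4 x − 592.2 y = -60170.73
Solving: x ≈ 139.103, y ≈ 40.205 km (keep extra digits for the depth step; rounded: 139.1, 40.2).
Then from the A sphere: z² = 197.90² − (x + 12.9)² − (y − 165.3)² with x = 139.103, y = 40.205, so z ≈ 20.267 ≈ 20.3 km.

x ≈ 139.1 km, y ≈ 40.2 km, depth ≈ 20.3 km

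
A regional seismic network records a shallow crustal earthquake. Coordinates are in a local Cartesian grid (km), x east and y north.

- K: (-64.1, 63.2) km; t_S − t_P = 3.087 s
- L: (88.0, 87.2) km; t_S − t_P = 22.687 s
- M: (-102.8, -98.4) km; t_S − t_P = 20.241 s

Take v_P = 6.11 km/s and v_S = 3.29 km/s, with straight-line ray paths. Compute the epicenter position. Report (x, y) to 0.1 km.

x ≈ -67.1 km, y ≈ 41.4 km

Distance from S−P lag: d = Δt · v_P v_S / (v_P − v_S) = Δt · (6.11·3.29)/(6.11−3.29) ≈ 7.1283·Δt.
So d_K = 22.01, d_L = 161.72, d_M = 144.28 km.
Circle about each station: (x + 64.1)² + (y − 63.2)² = 22.01²; (x − 88.0)² + (y − 87.2)² = 161.72²; (x + 102.8)² + (y + 98.4)² = 144.28².
Subtracting pairs of circle equations eliminates x²+y² and gives linear equations (the radical axes):
304.2 x + 48.0 y = -18424.13
-77.4 x − 323.2 y = -8184.93
Solving the 2×2 system: x ≈ -67.1, y ≈ 41.4 km.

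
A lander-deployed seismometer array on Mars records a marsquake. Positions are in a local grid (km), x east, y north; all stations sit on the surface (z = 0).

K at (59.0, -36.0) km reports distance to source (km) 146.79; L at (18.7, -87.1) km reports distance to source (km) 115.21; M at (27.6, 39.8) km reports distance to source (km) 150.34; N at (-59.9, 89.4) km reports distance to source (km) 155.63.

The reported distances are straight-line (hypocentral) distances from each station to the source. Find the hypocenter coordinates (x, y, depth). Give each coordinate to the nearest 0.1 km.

x ≈ -73.9 km, y ≈ -53.6 km, depth ≈ 59.8 km

Each station gives a sphere (x−x_i)² + (y−y_i)² + z² = d_i² (stations at z=0).
Subtracting the K sphere from L and M: z² cancels, leaving linear equations in x and y:
-80.6 x − 102.2 y = 11433.06
-62.8 x + 151.6 y = -3486.01
Solving: x ≈ -73.884, y ≈ -53.601 km (keep extra digits for the depth step; rounded: -73.9, -53.6).
Then from the K sphere: z² = 146.79² − (x − 59.0)² − (y + 36.0)² with x = -73.884, y = -53.601, so z ≈ 59.828 ≈ 59.8 km.
Check against N (with the unrounded solution): distance 155.64 ≈ 155.63 km. ✓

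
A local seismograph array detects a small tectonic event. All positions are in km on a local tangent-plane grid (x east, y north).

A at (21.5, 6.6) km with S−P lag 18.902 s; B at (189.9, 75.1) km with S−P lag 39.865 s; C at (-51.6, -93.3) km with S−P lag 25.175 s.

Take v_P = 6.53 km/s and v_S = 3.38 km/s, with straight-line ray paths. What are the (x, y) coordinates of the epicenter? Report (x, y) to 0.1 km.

x ≈ -89.4 km, y ≈ 79.0 km

Distance from S−P lag: d = Δt · v_P v_S / (v_P − v_S) = Δt · (6.53·3.38)/(6.53−3.38) ≈ 7.0068·Δt.
So d_A = 132.44, d_B = 279.33, d_C = 176.40 km.
Circle about each station: (x − 21.5)² + (y − 6.6)² = 132.44²; (x − 189.9)² + (y − 75.1)² = 279.33²; (x + 51.6)² + (y + 93.3)² = 176.40².
Subtracting the A equation from the B and C equations removes the quadratic terms:
336.8 x + 137.0 y = -19288.69
-146.2 x − 199.8 y = -2714.97
Solving the 2×2 system: x ≈ -89.4, y ≈ 79.0 km.
Check against A (with the unrounded x, y): √((x − 21.5)²+(y − 6.6)²) = 132.46 ≈ 132.44 km. ✓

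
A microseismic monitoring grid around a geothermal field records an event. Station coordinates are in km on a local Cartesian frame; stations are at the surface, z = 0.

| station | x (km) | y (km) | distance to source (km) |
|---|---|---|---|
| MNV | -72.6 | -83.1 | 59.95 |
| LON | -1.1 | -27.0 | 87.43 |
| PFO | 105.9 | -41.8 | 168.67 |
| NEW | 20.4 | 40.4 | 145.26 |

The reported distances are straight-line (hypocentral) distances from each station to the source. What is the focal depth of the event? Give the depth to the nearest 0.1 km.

depth ≈ 54.9 km

Each station gives a sphere (x−x_i)² + (y−y_i)² + z² = d_i² (stations at z=0).
Subtracting the MNV sphere from LON and PFO: z² cancels, leaving linear equations in x and y:
143.0 x + 112.2 y = -15496.16
357.0 x + 82.6 y = -24069.89
Solving: x ≈ -50.300, y ≈ -74.004 km (keep extra digits for the depth step; rounded: -50.3, -74.0).
Then from the MNV sphere: z² = 59.95² − (x + 72.6)² − (y + 83.1)² with x = -50.300, y = -74.004, so z ≈ 54.900 ≈ 54.9 km.
Check against NEW (with the unrounded solution): distance 145.26 ≈ 145.26 km. ✓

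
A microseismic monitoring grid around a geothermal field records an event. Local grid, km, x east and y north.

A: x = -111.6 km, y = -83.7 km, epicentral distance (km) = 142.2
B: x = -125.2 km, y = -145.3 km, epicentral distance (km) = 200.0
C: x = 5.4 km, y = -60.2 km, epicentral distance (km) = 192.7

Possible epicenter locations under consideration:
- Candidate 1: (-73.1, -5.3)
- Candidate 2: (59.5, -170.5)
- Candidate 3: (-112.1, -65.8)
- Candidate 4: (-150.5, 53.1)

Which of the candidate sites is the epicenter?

Candidate 4

For each candidate, compare |candidate − station| to the reported distance:
Candidate 1: residuals A 54.9, B 50.6, C 96.9 → max 96.9 km
Candidate 2: residuals A 49.7, B 13.6, C 69.8 → max 69.8 km
Candidate 3: residuals A 124.3, B 119.4, C 75.1 → max 124.3 km
Candidate 4: residuals A 0.0, B 0.0, C 0.0 → max 0.0 km
Only Candidate 4 has all residuals ≈ 0.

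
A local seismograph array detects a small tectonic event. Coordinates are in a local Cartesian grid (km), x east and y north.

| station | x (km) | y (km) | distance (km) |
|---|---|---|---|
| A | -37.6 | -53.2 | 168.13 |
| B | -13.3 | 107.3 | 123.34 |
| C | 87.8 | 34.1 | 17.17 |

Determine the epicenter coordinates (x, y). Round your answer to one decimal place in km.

(95.6, 49.4)

Circle about each station: (x + 37.6)² + (y + 53.2)² = 168.13²; (x + 13.3)² + (y − 107.3)² = 123.34²; (x − 87.8)² + (y − 34.1)² = 17.17².
Subtracting the A equation from the B and C equations removes the quadratic terms:
48.6 x + 321.0 y = 20501.12
250.8 x + 174.6 y = 32600.54
Solving the 2×2 system: x ≈ 95.6, y ≈ 49.4 km.
Check against A (with the unrounded x, y): √((x + 37.6)²+(y + 53.2)²) = 168.13 ≈ 168.13 km. ✓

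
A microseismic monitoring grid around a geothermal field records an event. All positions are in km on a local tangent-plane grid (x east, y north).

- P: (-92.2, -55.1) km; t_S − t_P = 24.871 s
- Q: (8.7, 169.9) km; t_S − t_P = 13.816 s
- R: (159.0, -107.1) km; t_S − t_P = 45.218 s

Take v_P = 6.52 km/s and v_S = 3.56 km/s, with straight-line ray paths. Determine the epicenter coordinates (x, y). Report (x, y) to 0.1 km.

Distance from S−P lag: d = Δt · v_P v_S / (v_P − v_S) = Δt · (6.52·3.56)/(6.52−3.56) ≈ 7.8416·Δt.
So d_P = 195.03, d_Q = 108.34, d_R = 354.58 km.
Circle about each station: (x + 92.2)² + (y + 55.1)² = 195.03²; (x − 8.7)² + (y − 169.9)² = 108.34²; (x − 159.0)² + (y + 107.1)² = 354.58².
Subtracting pairs of circle equations eliminates x²+y² and gives linear equations (the radical axes):
201.8 x + 450.0 y = 43704.00
502.4 x − 104.0 y = -62475.72
Solving the 2×2 system: x ≈ -95.4, y ≈ 139.9 km.

-95.4 km east, 139.9 km north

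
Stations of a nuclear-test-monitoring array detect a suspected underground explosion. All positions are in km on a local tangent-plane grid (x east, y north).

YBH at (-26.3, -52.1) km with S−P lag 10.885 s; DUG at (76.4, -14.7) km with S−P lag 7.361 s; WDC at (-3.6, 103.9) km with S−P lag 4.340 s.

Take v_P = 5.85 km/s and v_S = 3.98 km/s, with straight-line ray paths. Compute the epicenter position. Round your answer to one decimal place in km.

36.7 km east, 67.9 km north

Distance from S−P lag: d = Δt · v_P v_S / (v_P − v_S) = Δt · (5.85·3.98)/(5.85−3.98) ≈ 12.4508·Δt.
So d_YBH = 135.53, d_DUG = 91.65, d_WDC = 54.04 km.
Circle about each station: (x + 26.3)² + (y + 52.1)² = 135.53²; (x − 76.4)² + (y + 14.7)² = 91.65²; (x + 3.6)² + (y − 103.9)² = 54.04².
Subtracting the YBH equation from the DUG and WDC equations removes the quadratic terms:
205.4 x + 74.8 y = 12615.61
45.4 x + 312.0 y = 22850.13
Solving the 2×2 system: x ≈ 36.7, y ≈ 67.9 km.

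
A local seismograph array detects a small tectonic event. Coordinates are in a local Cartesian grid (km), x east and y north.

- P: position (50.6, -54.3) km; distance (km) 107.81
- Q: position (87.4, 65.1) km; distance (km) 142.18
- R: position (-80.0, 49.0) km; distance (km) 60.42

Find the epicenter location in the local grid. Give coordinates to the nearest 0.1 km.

(-40.6, 3.2)

Circle about each station: (x − 50.6)² + (y + 54.3)² = 107.81²; (x − 87.4)² + (y − 65.1)² = 142.18²; (x + 80.0)² + (y − 49.0)² = 60.42².
Subtracting the P equation from the Q and R equations removes the quadratic terms:
73.6 x + 238.8 y = -2224.24
-261.2 x + 206.6 y = 11264.57
Solving the 2×2 system: x ≈ -40.6, y ≈ 3.2 km.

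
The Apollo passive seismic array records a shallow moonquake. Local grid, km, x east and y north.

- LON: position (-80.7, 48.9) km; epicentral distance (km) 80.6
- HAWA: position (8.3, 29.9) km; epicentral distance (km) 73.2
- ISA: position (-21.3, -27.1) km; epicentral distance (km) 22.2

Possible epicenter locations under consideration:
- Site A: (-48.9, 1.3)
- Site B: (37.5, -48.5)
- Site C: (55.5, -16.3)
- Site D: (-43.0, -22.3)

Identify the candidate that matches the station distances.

For each candidate, compare |candidate − station| to the reported distance:
Site A: residuals LON 23.4, HAWA 9.2, ISA 17.4 → max 23.4 km
Site B: residuals LON 72.6, HAWA 10.5, ISA 40.4 → max 72.6 km
Site C: residuals LON 70.4, HAWA 7.2, ISA 55.4 → max 70.4 km
Site D: residuals LON 0.0, HAWA 0.0, ISA 0.0 → max 0.0 km
Only Site D has all residuals ≈ 0.

Site D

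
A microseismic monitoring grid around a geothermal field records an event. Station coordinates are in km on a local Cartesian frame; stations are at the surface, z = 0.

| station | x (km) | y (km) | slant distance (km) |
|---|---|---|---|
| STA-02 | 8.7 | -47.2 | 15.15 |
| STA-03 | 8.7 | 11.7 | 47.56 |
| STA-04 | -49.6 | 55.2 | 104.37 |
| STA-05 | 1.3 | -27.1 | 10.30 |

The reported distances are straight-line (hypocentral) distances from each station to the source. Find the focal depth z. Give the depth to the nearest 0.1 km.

6.5 km

Each station gives a sphere (x−x_i)² + (y−y_i)² + z² = d_i² (stations at z=0).
Subtracting the STA-02 sphere from STA-03 and STA-04: z² cancels, leaving linear equations in x and y:
0.0 x + 117.8 y = -4123.38
-116.6 x + 204.8 y = -7459.90
Solving: x ≈ 2.498, y ≈ -35.003 km (keep extra digits for the depth step; rounded: 2.5, -35.0).
Then from the STA-02 sphere: z² = 15.15² − (x − 8.7)² − (y + 47.2)² with x = 2.498, y = -35.003, so z ≈ 6.503 ≈ 6.5 km.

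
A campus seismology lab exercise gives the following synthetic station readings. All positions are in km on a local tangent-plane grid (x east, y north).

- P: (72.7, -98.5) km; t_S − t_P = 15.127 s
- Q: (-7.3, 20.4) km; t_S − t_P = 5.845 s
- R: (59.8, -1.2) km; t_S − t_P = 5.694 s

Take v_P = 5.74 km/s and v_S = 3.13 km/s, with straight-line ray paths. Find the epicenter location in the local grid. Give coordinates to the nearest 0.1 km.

x ≈ 21.2 km, y ≈ -8.0 km

Distance from S−P lag: d = Δt · v_P v_S / (v_P − v_S) = Δt · (5.74·3.13)/(5.74−3.13) ≈ 6.8836·Δt.
So d_P = 104.13, d_Q = 40.23, d_R = 39.20 km.
Circle about each station: (x − 72.7)² + (y + 98.5)² = 104.13²; (x + 7.3)² + (y − 20.4)² = 40.23²; (x − 59.8)² + (y + 1.2)² = 39.20².
Subtracting pairs of circle equations eliminates x²+y² and gives linear equations (the radical axes):
-160.0 x + 237.8 y = -5293.49
-25.8 x + 194.6 y = -2103.64
Solving the 2×2 system: x ≈ 21.2, y ≈ -8.0 km.
Check against P (with the unrounded x, y): √((x − 72.7)²+(y + 98.5)²) = 104.13 ≈ 104.13 km. ✓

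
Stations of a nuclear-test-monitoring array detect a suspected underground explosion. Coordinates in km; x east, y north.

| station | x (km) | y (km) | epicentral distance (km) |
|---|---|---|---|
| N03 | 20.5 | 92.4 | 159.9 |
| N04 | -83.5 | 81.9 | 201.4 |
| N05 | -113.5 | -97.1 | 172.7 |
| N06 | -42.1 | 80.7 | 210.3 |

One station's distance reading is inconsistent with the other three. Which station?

Solve using three stations at a time. Using N03, N04, N05 (subtract circle equations pairwise → linear system) gives (x, y) ≈ (55.8, -63.4).
Distances from that point to each station vs reported:
  N03: calculated 159.8 vs reported 159.9 → residual 0.1 km
  N04: calculated 201.3 vs reported 201.4 → residual 0.1 km
  N05: calculated 172.6 vs reported 172.7 → residual 0.1 km
  N06: calculated 174.2 vs reported 210.3 → residual 36.1 km
N03, N04, N05 are mutually consistent (residuals ≈ 0); N06 is off by 36.1 km.

N06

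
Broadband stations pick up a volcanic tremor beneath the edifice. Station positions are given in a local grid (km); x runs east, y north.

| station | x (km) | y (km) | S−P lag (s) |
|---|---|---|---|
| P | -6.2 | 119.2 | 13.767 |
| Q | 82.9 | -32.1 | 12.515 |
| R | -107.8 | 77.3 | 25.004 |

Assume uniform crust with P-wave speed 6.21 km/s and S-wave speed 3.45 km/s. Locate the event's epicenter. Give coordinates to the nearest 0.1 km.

Distance from S−P lag: d = Δt · v_P v_S / (v_P − v_S) = Δt · (6.21·3.45)/(6.21−3.45) ≈ 7.7625·Δt.
So d_P = 106.87, d_Q = 97.15, d_R = 194.09 km.
Circle about each station: (x + 6.2)² + (y − 119.2)² = 106.87²; (x − 82.9)² + (y + 32.1)² = 97.15²; (x + 107.8)² + (y − 77.3)² = 194.09².
Subtracting pairs of circle equations eliminates x²+y² and gives linear equations (the radical axes):
178.2 x − 302.6 y = -4361.19
-203.2 x − 83.8 y = -22900.68
Solving the 2×2 system: x ≈ 85.9, y ≈ 65.0 km.

x ≈ 85.9 km, y ≈ 65.0 km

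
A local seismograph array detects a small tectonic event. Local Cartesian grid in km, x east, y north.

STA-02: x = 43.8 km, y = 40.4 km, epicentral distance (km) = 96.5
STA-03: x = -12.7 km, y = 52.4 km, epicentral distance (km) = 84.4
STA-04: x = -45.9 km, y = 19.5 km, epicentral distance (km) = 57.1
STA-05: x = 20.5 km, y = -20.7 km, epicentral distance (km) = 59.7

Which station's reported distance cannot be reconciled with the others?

Solve using three stations at a time. Using STA-02, STA-03, STA-04 (subtract circle equations pairwise → linear system) gives (x, y) ≈ (-20.4, -31.7).
Distances from that point to each station vs reported:
  STA-02: calculated 96.6 vs reported 96.5 → residual 0.1 km
  STA-03: calculated 84.5 vs reported 84.4 → residual 0.1 km
  STA-04: calculated 57.2 vs reported 57.1 → residual 0.1 km
  STA-05: calculated 42.4 vs reported 59.7 → residual 17.3 km
STA-02, STA-03, STA-04 are mutually consistent (residuals ≈ 0); STA-05 is off by 17.3 km.

STA-05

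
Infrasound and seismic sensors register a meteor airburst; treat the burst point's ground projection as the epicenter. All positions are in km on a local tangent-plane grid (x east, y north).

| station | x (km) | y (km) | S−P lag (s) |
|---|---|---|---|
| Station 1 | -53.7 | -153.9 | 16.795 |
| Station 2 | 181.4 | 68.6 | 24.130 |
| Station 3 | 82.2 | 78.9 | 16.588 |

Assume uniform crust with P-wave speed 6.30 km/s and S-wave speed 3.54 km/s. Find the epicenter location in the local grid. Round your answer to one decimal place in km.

19.0 km east, -39.3 km north

Distance from S−P lag: d = Δt · v_P v_S / (v_P − v_S) = Δt · (6.30·3.54)/(6.30−3.54) ≈ 8.0804·Δt.
So d_Station 1 = 135.71, d_Station 2 = 194.98, d_Station 3 = 134.04 km.
Circle about each station: (x + 53.7)² + (y + 153.9)² = 135.71²; (x − 181.4)² + (y − 68.6)² = 194.98²; (x − 82.2)² + (y − 78.9)² = 134.04².
Subtracting the Station 1 equation from the Station 2 and Station 3 equations removes the quadratic terms:
470.2 x + 445.0 y = -8556.98
271.8 x + 465.6 y = -13136.37
Solving the 2×2 system: x ≈ 19.0, y ≈ -39.3 km.
Check against Station 1 (with the unrounded x, y): √((x + 53.7)²+(y + 153.9)²) = 135.71 ≈ 135.71 km. ✓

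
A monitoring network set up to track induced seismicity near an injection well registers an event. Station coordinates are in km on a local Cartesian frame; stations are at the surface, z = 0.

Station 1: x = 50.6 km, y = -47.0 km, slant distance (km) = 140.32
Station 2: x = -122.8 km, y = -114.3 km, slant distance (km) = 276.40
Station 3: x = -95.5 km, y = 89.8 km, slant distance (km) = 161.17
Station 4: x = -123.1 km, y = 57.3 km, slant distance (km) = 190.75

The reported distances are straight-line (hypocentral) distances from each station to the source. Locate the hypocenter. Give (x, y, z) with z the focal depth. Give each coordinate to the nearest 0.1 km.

(61.8, 88.4, 35.1)

Each station gives a sphere (x−x_i)² + (y−y_i)² + z² = d_i² (stations at z=0).
Subtracting the Station 1 sphere from Station 2 and Station 3: z² cancels, leaving linear equations in x and y:
-346.8 x − 134.6 y = -33332.29
-292.2 x + 273.6 y = 6128.86
Solving: x ≈ 61.802, y ≈ 88.405 km (keep extra digits for the depth step; rounded: 61.8, 88.4).
Then from the Station 1 sphere: z² = 140.32² − (x − 50.6)² − (y + 47.0)² with x = 61.802, y = 88.405, so z ≈ 35.067 ≈ 35.1 km.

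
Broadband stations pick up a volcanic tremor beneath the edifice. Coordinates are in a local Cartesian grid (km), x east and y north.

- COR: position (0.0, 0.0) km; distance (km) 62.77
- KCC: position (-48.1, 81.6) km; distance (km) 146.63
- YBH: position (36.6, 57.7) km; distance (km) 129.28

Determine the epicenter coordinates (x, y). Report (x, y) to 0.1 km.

Circle about each station: x² + y² = 62.77²; (x + 48.1)² + (y − 81.6)² = 146.63²; (x − 36.6)² + (y − 57.7)² = 129.28².
Subtracting the COR equation from the KCC and YBH equations removes the quadratic terms:
-96.2 x + 163.2 y = -8588.11
73.2 x + 115.4 y = -8104.40
Solving the 2×2 system: x ≈ -14.4, y ≈ -61.1 km.

x ≈ -14.4 km, y ≈ -61.1 km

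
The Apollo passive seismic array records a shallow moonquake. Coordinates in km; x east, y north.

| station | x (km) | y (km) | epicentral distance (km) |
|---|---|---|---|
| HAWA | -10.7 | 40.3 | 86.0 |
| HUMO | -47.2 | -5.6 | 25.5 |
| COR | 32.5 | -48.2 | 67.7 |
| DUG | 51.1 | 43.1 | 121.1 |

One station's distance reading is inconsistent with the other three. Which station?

Solve using three stations at a time. Using HAWA, COR, DUG (subtract circle equations pairwise → linear system) gives (x, y) ≈ (-34.8, -42.2).
Distances from that point to each station vs reported:
  HAWA: calculated 85.9 vs reported 86.0 → residual 0.1 km
  HUMO: calculated 38.6 vs reported 25.5 → residual 13.1 km
  COR: calculated 67.6 vs reported 67.7 → residual 0.1 km
  DUG: calculated 121.0 vs reported 121.1 → residual 0.1 km
HAWA, COR, DUG are mutually consistent (residuals ≈ 0); HUMO is off by 13.1 km.

HUMO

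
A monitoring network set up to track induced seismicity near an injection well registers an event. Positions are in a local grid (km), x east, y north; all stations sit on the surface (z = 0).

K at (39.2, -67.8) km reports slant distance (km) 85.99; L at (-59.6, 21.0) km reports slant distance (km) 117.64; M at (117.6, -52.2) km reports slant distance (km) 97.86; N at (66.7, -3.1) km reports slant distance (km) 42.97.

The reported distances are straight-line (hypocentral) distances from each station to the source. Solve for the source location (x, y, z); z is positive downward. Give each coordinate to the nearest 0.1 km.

Each station gives a sphere (x−x_i)² + (y−y_i)² + z² = d_i² (stations at z=0).
Subtracting the K sphere from L and M: z² cancels, leaving linear equations in x and y:
-197.6 x + 177.6 y = -8585.21
156.8 x + 31.2 y = 8238.82
Solving: x ≈ 50.895, y ≈ 8.286 km (keep extra digits for the depth step; rounded: 50.9, 8.3).
Then from the K sphere: z² = 85.99² − (x − 39.2)² − (y + 67.8)² with x = 50.895, y = 8.286, so z ≈ 38.320 ≈ 38.3 km.

x ≈ 50.9 km, y ≈ 8.3 km, depth ≈ 38.3 km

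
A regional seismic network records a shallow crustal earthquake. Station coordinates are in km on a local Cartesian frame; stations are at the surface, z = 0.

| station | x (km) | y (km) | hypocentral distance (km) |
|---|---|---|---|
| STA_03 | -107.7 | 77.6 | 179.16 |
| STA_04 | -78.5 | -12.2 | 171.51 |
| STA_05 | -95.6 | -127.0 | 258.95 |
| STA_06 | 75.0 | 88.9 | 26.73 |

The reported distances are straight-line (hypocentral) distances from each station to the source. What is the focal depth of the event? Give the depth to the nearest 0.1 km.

z ≈ 19.2 km

Each station gives a sphere (x−x_i)² + (y−y_i)² + z² = d_i² (stations at z=0).
Subtracting the STA_03 sphere from STA_04 and STA_05: z² cancels, leaving linear equations in x and y:
58.4 x − 179.6 y = -8627.33
24.2 x − 409.2 y = -27309.49
Solving: x ≈ 70.302, y ≈ 70.896 km (keep extra digits for the depth step; rounded: 70.3, 70.9).
Then from the STA_03 sphere: z² = 179.16² − (x + 107.7)² − (y − 77.6)² with x = 70.302, y = 70.896, so z ≈ 19.200 ≈ 19.2 km.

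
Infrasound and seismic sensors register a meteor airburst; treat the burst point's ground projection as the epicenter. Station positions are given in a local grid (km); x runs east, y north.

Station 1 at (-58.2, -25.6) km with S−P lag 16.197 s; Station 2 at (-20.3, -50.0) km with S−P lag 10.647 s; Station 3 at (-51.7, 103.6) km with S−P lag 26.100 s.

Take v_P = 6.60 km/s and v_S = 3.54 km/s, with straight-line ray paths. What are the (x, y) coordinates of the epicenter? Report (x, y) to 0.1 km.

60.2 km east, -61.3 km north

Distance from S−P lag: d = Δt · v_P v_S / (v_P − v_S) = Δt · (6.60·3.54)/(6.60−3.54) ≈ 7.6353·Δt.
So d_Station 1 = 123.67, d_Station 2 = 81.29, d_Station 3 = 199.28 km.
Circle about each station: (x + 58.2)² + (y + 25.6)² = 123.67²; (x + 20.3)² + (y + 50.0)² = 81.29²; (x + 51.7)² + (y − 103.6)² = 199.28².
Subtracting the Station 1 equation from the Station 2 and Station 3 equations removes the quadratic terms:
75.8 x − 48.8 y = 7555.69
13.0 x + 258.4 y = -15055.00
Solving the 2×2 system: x ≈ 60.2, y ≈ -61.3 km.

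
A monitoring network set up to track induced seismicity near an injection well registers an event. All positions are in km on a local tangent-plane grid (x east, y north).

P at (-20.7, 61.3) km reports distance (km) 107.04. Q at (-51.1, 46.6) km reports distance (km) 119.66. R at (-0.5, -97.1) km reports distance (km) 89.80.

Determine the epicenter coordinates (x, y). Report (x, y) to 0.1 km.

Circle about each station: (x + 20.7)² + (y − 61.3)² = 107.04²; (x + 51.1)² + (y − 46.6)² = 119.66²; (x + 0.5)² + (y + 97.1)² = 89.80².
Subtracting pairs of circle equations eliminates x²+y² and gives linear equations (the radical axes):
-60.8 x − 29.4 y = -2264.36
40.4 x − 316.8 y = 8636.00
Solving the 2×2 system: x ≈ 47.5, y ≈ -21.2 km.
Check against P (with the unrounded x, y): √((x + 20.7)²+(y − 61.3)²) = 107.04 ≈ 107.04 km. ✓

47.5 km east, -21.2 km north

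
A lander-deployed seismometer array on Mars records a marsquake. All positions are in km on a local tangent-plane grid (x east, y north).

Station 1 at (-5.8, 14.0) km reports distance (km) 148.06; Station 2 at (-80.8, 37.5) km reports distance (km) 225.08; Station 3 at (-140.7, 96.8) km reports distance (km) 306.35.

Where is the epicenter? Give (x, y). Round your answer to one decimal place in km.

Circle about each station: (x + 5.8)² + (y − 14.0)² = 148.06²; (x + 80.8)² + (y − 37.5)² = 225.08²; (x + 140.7)² + (y − 96.8)² = 306.35².
Subtracting the Station 1 equation from the Station 2 and Station 3 equations removes the quadratic terms:
-150.0 x + 47.0 y = -21033.99
-269.8 x + 165.6 y = -42991.47
Solving the 2×2 system: x ≈ 120.3, y ≈ -63.6 km.

120.3 km east, -63.6 km north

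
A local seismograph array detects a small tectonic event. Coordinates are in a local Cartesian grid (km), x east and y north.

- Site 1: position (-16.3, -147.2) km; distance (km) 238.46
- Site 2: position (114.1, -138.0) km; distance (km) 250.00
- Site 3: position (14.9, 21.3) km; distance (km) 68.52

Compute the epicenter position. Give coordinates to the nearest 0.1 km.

10.9 km east, 89.7 km north

Circle about each station: (x + 16.3)² + (y + 147.2)² = 238.46²; (x − 114.1)² + (y + 138.0)² = 250.00²; (x − 14.9)² + (y − 21.3)² = 68.52².
Subtracting pairs of circle equations eliminates x²+y² and gives linear equations (the radical axes):
260.8 x + 18.4 y = 4492.45
62.4 x + 337.0 y = 30910.35
Solving the 2×2 system: x ≈ 10.9, y ≈ 89.7 km.
Check against Site 1 (with the unrounded x, y): √((x + 16.3)²+(y + 147.2)²) = 238.46 ≈ 238.46 km. ✓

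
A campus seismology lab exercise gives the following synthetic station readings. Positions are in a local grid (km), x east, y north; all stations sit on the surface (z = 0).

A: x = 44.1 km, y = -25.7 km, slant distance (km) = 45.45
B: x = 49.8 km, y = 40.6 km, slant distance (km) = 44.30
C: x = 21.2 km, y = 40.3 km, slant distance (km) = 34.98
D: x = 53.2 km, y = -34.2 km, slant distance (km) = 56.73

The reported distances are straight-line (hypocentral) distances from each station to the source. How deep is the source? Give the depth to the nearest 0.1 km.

Each station gives a sphere (x−x_i)² + (y−y_i)² + z² = d_i² (stations at z=0).
Subtracting the A sphere from B and C: z² cancels, leaving linear equations in x and y:
11.4 x + 132.6 y = 1626.31
-45.8 x + 132.0 y = 310.33
Solving: x ≈ 22.899, y ≈ 10.296 km (keep extra digits for the depth step; rounded: 22.9, 10.3).
Then from the A sphere: z² = 45.45² − (x − 44.1)² − (y + 25.7)² with x = 22.899, y = 10.296, so z ≈ 17.903 ≈ 17.9 km.
Check against D (with the unrounded solution): distance 56.73 ≈ 56.73 km. ✓

z ≈ 17.9 km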